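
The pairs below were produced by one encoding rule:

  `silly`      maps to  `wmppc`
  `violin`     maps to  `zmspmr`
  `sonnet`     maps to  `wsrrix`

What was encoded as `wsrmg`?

sonic

Compare letters: s→w is +4, i→m is +4, l→p is +4 — a constant shift. This is a Caesar cipher with shift 4.
Reversing it on wsrmg: w−4=s, s−4=o, r−4=n, m−4=i, g−4=c.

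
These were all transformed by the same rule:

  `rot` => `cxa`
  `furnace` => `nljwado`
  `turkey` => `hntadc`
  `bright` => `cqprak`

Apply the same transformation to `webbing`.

The output letters match the input read backwards, each shifted +9: rot reversed is tor. Two steps: reverse the string, then apply a Caesar shift of +9.
For webbing: reverse → gnibbew; then shift: g+9=p, n+9=w, i+9=r, b+9=k, b+9=k, e+9=n, w+9=f.

pwrkknf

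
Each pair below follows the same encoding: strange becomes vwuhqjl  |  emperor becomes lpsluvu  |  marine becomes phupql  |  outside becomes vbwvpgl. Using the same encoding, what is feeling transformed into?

The shift depends on letter class: consonant s→v is +3, but vowel a→h is +7. Two shifts are in play — +7 for a/e/i/o/u, +3 for every other letter.
Applying it to feeling: f(cons)+3=i, e(vowel)+7=l, e(vowel)+7=l, l(cons)+3=o, i(vowel)+7=p, n(cons)+3=q, g(cons)+3=j.

illopqj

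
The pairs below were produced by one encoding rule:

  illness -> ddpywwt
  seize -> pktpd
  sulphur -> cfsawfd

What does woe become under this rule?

The output letters match the input read backwards, each shifted +11: illness reversed is ssenlli. The word is reversed, then every letter is shifted forward by 11.
For woe: reverse → eow; then shift: e+11=p, o+11=z, w+11=h.

pzh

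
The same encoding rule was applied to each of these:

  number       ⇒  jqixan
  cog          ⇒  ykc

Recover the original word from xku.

boy

This is a Caesar cipher with shift 22.
Undoing it on xku: x−22=b, k−22=o, u−22=y.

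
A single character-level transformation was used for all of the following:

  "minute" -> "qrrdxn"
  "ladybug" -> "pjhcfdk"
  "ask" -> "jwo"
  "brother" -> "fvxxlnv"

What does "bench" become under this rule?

The rule splits by letter class: vowels +9, consonants +4.
Applying it to bench: b(cons)+4=f, e(vowel)+9=n, n(cons)+4=r, c(cons)+4=g, h(cons)+4=l.

fnrgl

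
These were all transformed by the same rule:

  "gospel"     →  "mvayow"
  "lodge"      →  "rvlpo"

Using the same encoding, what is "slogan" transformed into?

yswpky

Letter i (0-indexed) is shifted by i+6, so successive shifts are 6, 7, 8, ….
For slogan: s+6=y, l+7=s, o+8=w, g+9=p, a+10=k, n+11=y.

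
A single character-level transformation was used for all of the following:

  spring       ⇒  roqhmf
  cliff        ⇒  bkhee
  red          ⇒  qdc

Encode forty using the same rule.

enqsx

Compare letters: s→r is +25, p→o is +25, r→q is +25 — a constant shift. This is a Caesar cipher with shift 25.
On forty: f+25=e, o+25=n, r+25=q, t+25=s, y+25=x.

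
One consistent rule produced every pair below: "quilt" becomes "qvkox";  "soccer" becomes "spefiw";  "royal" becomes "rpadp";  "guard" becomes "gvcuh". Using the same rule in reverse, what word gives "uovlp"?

The shift increases by 1 at each position, starting from +0: 0, 1, 2, ….
Reversing it on uovlp: u−0=u, o−1=n, v−2=t, l−3=i, p−4=l.

until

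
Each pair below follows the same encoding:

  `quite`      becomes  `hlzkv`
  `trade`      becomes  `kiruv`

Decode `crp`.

Compare letters: q→h is +17, u→l is +17, i→z is +17 — a constant shift. Each letter is shifted forward by 17 in the alphabet (a Caesar shift of +17).
Decoding crp: c−17=l, r−17=a, p−17=y.

lay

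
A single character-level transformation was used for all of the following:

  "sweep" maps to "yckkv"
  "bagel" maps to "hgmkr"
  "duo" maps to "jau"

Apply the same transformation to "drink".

Each letter is shifted forward by 6 in the alphabet (a Caesar shift of +6).
For drink: d+6=j, r+6=x, i+6=o, n+6=t, k+6=q.

jxotq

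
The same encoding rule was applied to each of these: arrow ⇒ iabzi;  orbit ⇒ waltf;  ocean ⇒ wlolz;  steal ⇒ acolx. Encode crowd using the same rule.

In arrow: a→i is +8, r→a is +9, r→b is +10, o→z is +11 — the shift increases by 1 each position. Each letter shifts forward by (position + 8), i.e. 8, 9, 10, … — the shift grows by one for each successive letter.
For crowd: c+8=k, r+9=a, o+10=y, w+11=h, d+12=p.

kayhp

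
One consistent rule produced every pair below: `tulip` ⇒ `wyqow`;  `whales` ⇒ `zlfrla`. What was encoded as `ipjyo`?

The shift increases by 1 at each position, starting from +3: 3, 4, 5, ….
Decoding ipjyo: i−3=f, p−4=l, j−5=e, y−6=s, o−7=h.

flesh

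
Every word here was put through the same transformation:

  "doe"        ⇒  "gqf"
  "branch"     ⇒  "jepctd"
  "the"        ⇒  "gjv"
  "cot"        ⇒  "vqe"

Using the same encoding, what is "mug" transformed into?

The output letters match the input read backwards, each shifted +2: doe reversed is eod. Read the word backwards and shift each letter +2.
On mug: reverse → gum; then shift: g+2=i, u+2=w, m+2=o.

iwo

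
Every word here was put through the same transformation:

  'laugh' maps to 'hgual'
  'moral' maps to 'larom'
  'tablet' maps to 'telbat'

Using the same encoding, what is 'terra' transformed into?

The output letters match the input read backwards: laugh reversed is hgual. The word is simply reversed.
Applying it to terra: reverse → arret.

arret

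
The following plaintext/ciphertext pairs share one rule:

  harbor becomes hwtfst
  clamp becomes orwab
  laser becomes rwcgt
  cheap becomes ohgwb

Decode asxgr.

h(7)→h(7) and a(0)→w(22) fit y≡9x+22 (mod 26); the inverse of 9 mod 26 is 3. This is an affine cipher: with a=0,…,z=25, each position x becomes (9x+22) mod 26.
Decoding asxgr: a(0)→3·(0−22)≡12=m; s(18)→3·(18−22)≡14=o; x(23)→3·(23−22)≡3=d; g(6)→3·(6−22)≡4=e; r(17)→3·(17−22)≡11=l (all mod 26).

model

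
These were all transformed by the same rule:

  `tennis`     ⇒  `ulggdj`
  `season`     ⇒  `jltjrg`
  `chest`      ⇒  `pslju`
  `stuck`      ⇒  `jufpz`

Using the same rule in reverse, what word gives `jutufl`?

t(19)→u(20) and e(4)→l(11) fit y≡11x+19 (mod 26); the inverse of 11 mod 26 is 19. Each letter's alphabet position (a=0..z=25) is mapped through 11·x+19 mod 26 — an affine cipher.
Reversing it on jutufl: j(9)→19·(9−19)≡18=s; u(20)→19·(20−19)≡19=t; t(19)→19·(19−19)≡0=a; u(20)→19·(20−19)≡19=t; f(5)→19·(5−19)≡20=u; l(11)→19·(11−19)≡4=e (all mod 26).

statue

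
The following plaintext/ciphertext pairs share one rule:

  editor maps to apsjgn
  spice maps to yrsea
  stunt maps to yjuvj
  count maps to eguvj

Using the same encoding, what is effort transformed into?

allgnj

e(4)→a(0) and d(3)→p(15) fit y≡11x+8 (mod 26); the inverse of 11 mod 26 is 19. Each letter's alphabet position (a=0..z=25) is mapped through 11·x+8 mod 26 — an affine cipher.
Applying it to effort: e(4)→11·4+8≡0=a; f(5)→11·5+8≡11=l; f(5)→11·5+8≡11=l; o(14)→11·14+8≡6=g; r(17)→11·17+8≡13=n; t(19)→11·19+8≡9=j (all mod 26).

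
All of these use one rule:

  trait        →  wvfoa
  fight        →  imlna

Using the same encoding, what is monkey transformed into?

The shift increases by 1 at each position, starting from +3: 3, 4, 5, ….
For monkey: m+3=p, o+4=s, n+5=s, k+6=q, e+7=l, y+8=g.

pssqlg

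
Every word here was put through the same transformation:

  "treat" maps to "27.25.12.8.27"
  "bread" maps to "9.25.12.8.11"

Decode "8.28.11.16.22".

audio

t is letter #20 and maps to 27: an offset of 7. Each letter is replaced by its alphabet position (a=1..z=26) + 7.
Reversing it on 8.28.11.16.22: 8→(8−7)÷1=1=a, 28→(28−7)÷1=21=u, 11→(11−7)÷1=4=d, 16→(16−7)÷1=9=i, 22→(22−7)÷1=15=o.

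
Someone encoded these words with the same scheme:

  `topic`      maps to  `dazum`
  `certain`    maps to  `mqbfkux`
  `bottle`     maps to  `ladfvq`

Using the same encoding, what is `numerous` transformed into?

Shifts by position in topic: pos 0: t→d (+10), pos 1: o→a (+12), pos 2: p→z (+10), pos 3: i→u (+12) — repeating every 2. The shifts repeat in a cycle of length 2: positions 0,1,… shift by +10, +12, then the pattern repeats.
Applying it to numerous: n+10=x, u+12=g, m+10=w, e+12=q, r+10=b, o+12=a, u+10=e, s+12=e.

xgwqbaee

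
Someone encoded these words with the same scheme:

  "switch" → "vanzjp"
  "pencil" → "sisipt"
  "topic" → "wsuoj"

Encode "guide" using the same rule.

jynjl

In switch: s→v is +3, w→a is +4, i→n is +5, t→z is +6 — the shift increases by 1 each position. Letter i (0-indexed) is shifted by i+3, so successive shifts are 3, 4, 5, ….
Applying it to guide: g+3=j, u+4=y, i+5=n, d+6=j, e+7=l.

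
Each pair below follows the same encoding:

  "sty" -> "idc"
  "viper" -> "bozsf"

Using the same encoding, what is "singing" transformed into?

qxsqxsc

The word is reversed, then every letter is shifted forward by 10.
For singing: reverse → gnignis; then shift: g+10=q, n+10=x, i+10=s, g+10=q, n+10=x, i+10=s, s+10=c.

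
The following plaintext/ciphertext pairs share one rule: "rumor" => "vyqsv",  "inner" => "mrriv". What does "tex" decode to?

pat

This is a Caesar cipher with shift 4.
Reversing it on tex: t−4=p, e−4=a, x−4=t.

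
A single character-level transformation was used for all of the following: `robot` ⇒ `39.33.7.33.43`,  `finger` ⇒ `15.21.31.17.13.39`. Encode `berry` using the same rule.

r(#18)→39 and o(#15)→33: differences scale by 2, so n = 2·pos + 3. With a=1..z=26, the number is 2·pos + 3.
On berry: b=2→7, e=5→13, r=18→39, r=18→39, y=25→53.

7.13.39.39.53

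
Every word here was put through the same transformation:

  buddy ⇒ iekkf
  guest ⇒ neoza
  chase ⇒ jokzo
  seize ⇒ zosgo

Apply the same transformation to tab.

The shift depends on letter class: consonant b→i is +7, but vowel u→e is +10. Two shifts are in play — +10 for a/e/i/o/u, +7 for every other letter.
On tab: t(cons)+7=a, a(vowel)+10=k, b(cons)+7=i.

aki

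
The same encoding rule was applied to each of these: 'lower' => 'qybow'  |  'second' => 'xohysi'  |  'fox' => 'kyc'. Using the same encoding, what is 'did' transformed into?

isi

The shift depends on letter class: consonant l→q is +5, but vowel o→y is +10. The rule splits by letter class: vowels +10, consonants +5.
For did: d(cons)+5=i, i(vowel)+10=s, d(cons)+5=i.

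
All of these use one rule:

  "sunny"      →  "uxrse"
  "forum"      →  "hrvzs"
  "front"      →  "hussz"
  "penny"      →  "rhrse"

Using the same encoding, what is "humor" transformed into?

jxqtx

In sunny: s→u is +2, u→x is +3, n→r is +4, n→s is +5 — the shift increases by 1 each position. Each letter shifts forward by (position + 2), i.e. 2, 3, 4, … — the shift grows by one for each successive letter.
For humor: h+2=j, u+3=x, m+4=q, o+5=t, r+6=x.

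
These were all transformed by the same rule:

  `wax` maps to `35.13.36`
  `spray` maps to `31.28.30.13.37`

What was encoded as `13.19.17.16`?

w is letter #23 and maps to 35: an offset of 12. Each letter is replaced by its alphabet position (a=1..z=26) + 12.
Undoing it on 13.19.17.16: 13→(13−12)÷1=1=a, 19→(19−12)÷1=7=g, 17→(17−12)÷1=5=e, 16→(16−12)÷1=4=d.

aged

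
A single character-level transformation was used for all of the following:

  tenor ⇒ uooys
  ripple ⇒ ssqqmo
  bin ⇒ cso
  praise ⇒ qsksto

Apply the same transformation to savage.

tkwkho

Vowels shift forward by 10 and consonants shift forward by 1.
For savage: s(cons)+1=t, a(vowel)+10=k, v(cons)+1=w, a(vowel)+10=k, g(cons)+1=h, e(vowel)+10=o.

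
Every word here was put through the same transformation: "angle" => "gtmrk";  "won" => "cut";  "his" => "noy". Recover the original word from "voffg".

Compare letters: a→g is +6, n→t is +6, g→m is +6 — a constant shift. It's a constant shift of +6 (ROT6).
Undoing it on voffg: v−6=p, o−6=i, f−6=z, f−6=z, g−6=a.

pizza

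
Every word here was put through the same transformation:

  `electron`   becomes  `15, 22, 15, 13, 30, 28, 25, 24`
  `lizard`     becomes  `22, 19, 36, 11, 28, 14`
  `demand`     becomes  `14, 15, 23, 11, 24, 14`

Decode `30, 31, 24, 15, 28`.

Letters become their 1-based position plus 10 (so a→11, b→12, …).
Decoding 30, 31, 24, 15, 28: 30→(30−10)÷1=20=t, 31→(31−10)÷1=21=u, 24→(24−10)÷1=14=n, 15→(15−10)÷1=5=e, 28→(28−10)÷1=18=r.

tuner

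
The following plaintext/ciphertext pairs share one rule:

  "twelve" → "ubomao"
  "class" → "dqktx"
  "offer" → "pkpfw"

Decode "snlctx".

ribbon

A repeating key of period 3 is used — shifts +1, +5, +10 over and over.
Decoding snlctx: s−1=r, n−5=i, l−10=b, c−1=b, t−5=o, x−10=n.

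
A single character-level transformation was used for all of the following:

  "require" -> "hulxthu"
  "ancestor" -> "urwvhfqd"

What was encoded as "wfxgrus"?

product

The output letters match the input read backwards, each shifted +3: require reversed is eriuqer. The word is reversed, then every letter is shifted forward by 3.
Reversing it on wfxgrus: shift back: w−3=t, f−3=c, x−3=u, g−3=d, r−3=o, u−3=r, s−3=p → tcudorp; then reverse → product.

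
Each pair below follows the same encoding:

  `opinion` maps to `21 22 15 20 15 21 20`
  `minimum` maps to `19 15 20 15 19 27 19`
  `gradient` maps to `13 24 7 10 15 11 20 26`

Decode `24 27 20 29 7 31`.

o is letter #15 and maps to 21: an offset of 6. Each letter is replaced by its alphabet position (a=1..z=26) + 6.
Decoding 24 27 20 29 7 31: 24→(24−6)÷1=18=r, 27→(27−6)÷1=21=u, 20→(20−6)÷1=14=n, 29→(29−6)÷1=23=w, 7→(7−6)÷1=1=a, 31→(31−6)÷1=25=y.

runway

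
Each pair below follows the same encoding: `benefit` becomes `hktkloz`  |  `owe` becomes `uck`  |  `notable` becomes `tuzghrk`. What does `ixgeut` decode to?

Compare letters: b→h is +6, e→k is +6, n→t is +6 — a constant shift. It's a constant shift of +6 (ROT6).
Undoing it on ixgeut: i−6=c, x−6=r, g−6=a, e−6=y, u−6=o, t−6=n.

crayon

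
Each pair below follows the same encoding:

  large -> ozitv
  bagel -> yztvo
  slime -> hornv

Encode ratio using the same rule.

izgrl

Each pair mirrors across the alphabet (l↔o, a↔z, r↔i): positions sum to 25. Letters are reflected about the middle of the alphabet (position → 25−position): Atbash.
On ratio: r↔i, a↔z, t↔g, i↔r, o↔l.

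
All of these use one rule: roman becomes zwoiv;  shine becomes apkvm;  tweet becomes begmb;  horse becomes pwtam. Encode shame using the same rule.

apcum

Shifts by position in roman: pos 0: r→z (+8), pos 1: o→w (+8), pos 2: m→o (+2), pos 3: a→i (+8), pos 4: n→v (+8) — repeating every 3. The shifts repeat in a cycle of length 3: positions 0,1,… shift by +8, +8, +2, then the pattern repeats.
Applying it to shame: s+8=a, h+8=p, a+2=c, m+8=u, e+8=m.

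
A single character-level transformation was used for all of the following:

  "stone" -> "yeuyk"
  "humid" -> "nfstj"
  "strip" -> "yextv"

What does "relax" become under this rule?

It's a Vigenère-style cipher with numeric key [6,11]: position i shifts by key[i mod 2].
Applying it to relax: r+6=x, e+11=p, l+6=r, a+11=l, x+6=d.

xprld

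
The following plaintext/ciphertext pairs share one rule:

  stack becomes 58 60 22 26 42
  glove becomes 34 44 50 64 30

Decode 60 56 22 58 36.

trash

s(#19)→58 and t(#20)→60: differences scale by 2, so n = 2·pos + 20. With a=1..z=26, the number is 2·pos + 20.
Reversing it on 60 56 22 58 36: 60→(60−20)÷2=20=t, 56→(56−20)÷2=18=r, 22→(22−20)÷2=1=a, 58→(58−20)÷2=19=s, 36→(36−20)÷2=8=h.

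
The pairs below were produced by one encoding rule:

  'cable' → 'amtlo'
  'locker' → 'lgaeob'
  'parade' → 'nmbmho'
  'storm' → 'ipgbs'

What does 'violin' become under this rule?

c(2)→a(0) and a(0)→m(12) fit y≡7x+12 (mod 26); the inverse of 7 mod 26 is 15. This is an affine cipher: with a=0,…,z=25, each position x becomes (7x+12) mod 26.
Applying it to violin: v(21)→7·21+12≡3=d; i(8)→7·8+12≡16=q; o(14)→7·14+12≡6=g; l(11)→7·11+12≡11=l; i(8)→7·8+12≡16=q; n(13)→7·13+12≡25=z (all mod 26).

dqglqz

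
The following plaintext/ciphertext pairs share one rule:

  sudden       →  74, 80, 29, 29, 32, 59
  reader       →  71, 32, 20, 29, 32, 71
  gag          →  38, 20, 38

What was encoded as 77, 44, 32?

tie

s(#19)→74 and u(#21)→80: differences scale by 3, so n = 3·pos + 17. With a=1..z=26, the number is 3·pos + 17.
Decoding 77, 44, 32: 77→(77−17)÷3=20=t, 44→(44−17)÷3=9=i, 32→(32−17)÷3=5=e.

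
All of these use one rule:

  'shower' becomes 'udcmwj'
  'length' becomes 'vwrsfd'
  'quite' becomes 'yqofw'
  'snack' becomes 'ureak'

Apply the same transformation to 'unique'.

qroyqw

s(18)→u(20) and h(7)→d(3) fit y≡11x+4 (mod 26); the inverse of 11 mod 26 is 19. Treating letters as 0–25, the rule is x ↦ 11x + 4 (mod 26).
Applying it to unique: u(20)→11·20+4≡16=q; n(13)→11·13+4≡17=r; i(8)→11·8+4≡14=o; q(16)→11·16+4≡24=y; u(20)→11·20+4≡16=q; e(4)→11·4+4≡22=w (all mod 26).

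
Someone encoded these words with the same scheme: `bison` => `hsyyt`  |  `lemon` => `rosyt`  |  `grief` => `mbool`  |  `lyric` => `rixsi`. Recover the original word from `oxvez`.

Shifts by position in bison: pos 0: b→h (+6), pos 1: i→s (+10), pos 2: s→y (+6), pos 3: o→y (+10) — repeating every 2. A repeating key of period 2 is used — shifts +6, +10 over and over.
Reversing it on oxvez: o−6=i, x−10=n, v−6=p, e−10=u, z−6=t.

input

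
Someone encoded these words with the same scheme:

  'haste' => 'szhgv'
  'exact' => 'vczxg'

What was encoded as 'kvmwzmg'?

pendant

Each pair mirrors across the alphabet (h↔s, a↔z, s↔h): positions sum to 25. Each letter is replaced by its mirror in the alphabet: a↔z, b↔y, c↔x, and so on (the Atbash cipher).
Undoing it on kvmwzmg: k↔p, v↔e, m↔n, w↔d, z↔a, m↔n, g↔t.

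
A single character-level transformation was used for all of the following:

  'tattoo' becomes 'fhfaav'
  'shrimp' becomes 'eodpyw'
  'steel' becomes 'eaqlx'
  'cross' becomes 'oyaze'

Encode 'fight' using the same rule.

Shifts by position in tattoo: pos 0: t→f (+12), pos 1: a→h (+7), pos 2: t→f (+12), pos 3: t→a (+7) — repeating every 2. A repeating key of period 2 is used — shifts +12, +7 over and over.
On fight: f+12=r, i+7=p, g+12=s, h+7=o, t+12=f.

rpsof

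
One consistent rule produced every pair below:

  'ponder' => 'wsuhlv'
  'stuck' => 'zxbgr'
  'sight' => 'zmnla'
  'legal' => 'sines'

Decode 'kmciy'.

Shifts by position in ponder: pos 0: p→w (+7), pos 1: o→s (+4), pos 2: n→u (+7), pos 3: d→h (+4) — repeating every 2. The shifts repeat in a cycle of length 2: positions 0,1,… shift by +7, +4, then the pattern repeats.
Decoding kmciy: k−7=d, m−4=i, c−7=v, i−4=e, y−7=r.

diver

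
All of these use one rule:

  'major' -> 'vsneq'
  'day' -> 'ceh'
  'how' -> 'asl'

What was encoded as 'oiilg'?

The output letters match the input read backwards, each shifted +4: major reversed is rojam. Read the word backwards and shift each letter +4.
Decoding oiilg: shift back: o−4=k, i−4=e, i−4=e, l−4=h, g−4=c → keehc; then reverse → cheek.

cheek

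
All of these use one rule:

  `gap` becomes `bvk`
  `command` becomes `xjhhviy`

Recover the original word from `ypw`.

Compare letters: g→b is +21, a→v is +21, p→k is +21 — a constant shift. Every letter moves 21 places later in the alphabet, wrapping around z→a.
Undoing it on ypw: y−21=d, p−21=u, w−21=b.

dub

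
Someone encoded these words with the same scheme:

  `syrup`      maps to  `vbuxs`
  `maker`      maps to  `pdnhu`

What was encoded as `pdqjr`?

mango

Compare letters: s→v is +3, y→b is +3, r→u is +3 — a constant shift. It's a constant shift of +3 (ROT3).
Decoding pdqjr: p−3=m, d−3=a, q−3=n, j−3=g, r−3=o.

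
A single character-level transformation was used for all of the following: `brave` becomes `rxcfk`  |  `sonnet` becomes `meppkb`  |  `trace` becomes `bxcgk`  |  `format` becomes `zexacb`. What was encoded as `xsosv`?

b(1)→r(17) and r(17)→x(23) fit y≡15x+2 (mod 26); the inverse of 15 mod 26 is 7. Treating letters as 0–25, the rule is x ↦ 15x + 2 (mod 26).
Undoing it on xsosv: x(23)→7·(23−2)≡17=r; s(18)→7·(18−2)≡8=i; o(14)→7·(14−2)≡6=g; s(18)→7·(18−2)≡8=i; v(21)→7·(21−2)≡3=d (all mod 26).

rigid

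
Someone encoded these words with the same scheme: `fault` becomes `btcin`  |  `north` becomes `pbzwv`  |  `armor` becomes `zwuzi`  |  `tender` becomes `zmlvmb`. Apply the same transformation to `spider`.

The output letters match the input read backwards, each shifted +8: fault reversed is tluaf. Read the word backwards and shift each letter +8.
For spider: reverse → redips; then shift: r+8=z, e+8=m, d+8=l, i+8=q, p+8=x, s+8=a.

zmlqxa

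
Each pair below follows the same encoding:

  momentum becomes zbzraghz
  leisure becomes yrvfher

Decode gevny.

Compare letters: m→z is +13, o→b is +13, m→z is +13 — a constant shift. Every letter moves 13 places later in the alphabet, wrapping around z→a.
Decoding gevny: g−13=t, e−13=r, v−13=i, n−13=a, y−13=l.

trial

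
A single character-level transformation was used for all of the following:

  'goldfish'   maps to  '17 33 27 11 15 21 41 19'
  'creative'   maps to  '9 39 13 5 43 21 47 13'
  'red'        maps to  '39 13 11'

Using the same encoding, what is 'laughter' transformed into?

27 5 45 17 19 43 13 39

g(#7)→17 and o(#15)→33: differences scale by 2, so n = 2·pos + 3. The formula is n = 2×(alphabet index, a=1) + 3.
Applying it to laughter: l=12→27, a=1→5, u=21→45, g=7→17, h=8→19, t=20→43, e=5→13, r=18→39.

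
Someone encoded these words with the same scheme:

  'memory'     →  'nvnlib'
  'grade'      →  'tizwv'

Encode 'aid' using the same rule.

zrw

Each pair mirrors across the alphabet (m↔n, e↔v, m↔n): positions sum to 25. Each letter is replaced by its mirror in the alphabet: a↔z, b↔y, c↔x, and so on (the Atbash cipher).
For aid: a↔z, i↔r, d↔w.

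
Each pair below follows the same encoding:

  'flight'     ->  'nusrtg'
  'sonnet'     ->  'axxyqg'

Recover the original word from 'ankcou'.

search

Each letter shifts forward by (position + 8), i.e. 8, 9, 10, … — the shift grows by one for each successive letter.
Reversing it on ankcou: a−8=s, n−9=e, k−10=a, c−11=r, o−12=c, u−13=h.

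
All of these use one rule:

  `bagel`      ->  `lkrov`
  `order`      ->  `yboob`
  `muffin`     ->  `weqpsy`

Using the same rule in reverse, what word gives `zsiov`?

Shifts by position in bagel: pos 0: b→l (+10), pos 1: a→k (+10), pos 2: g→r (+11), pos 3: e→o (+10), pos 4: l→v (+10) — repeating every 3. It's a Vigenère-style cipher with numeric key [10,10,11]: position i shifts by key[i mod 3].
Undoing it on zsiov: z−10=p, s−10=i, i−11=x, o−10=e, v−10=l.

pixel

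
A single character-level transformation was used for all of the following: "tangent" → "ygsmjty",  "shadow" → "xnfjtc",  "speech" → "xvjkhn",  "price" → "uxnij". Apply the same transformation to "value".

agqaj

Shifts by position in tangent: pos 0: t→y (+5), pos 1: a→g (+6), pos 2: n→s (+5), pos 3: g→m (+6) — repeating every 2. It's a Vigenère-style cipher with numeric key [5,6]: position i shifts by key[i mod 2].
For value: v+5=a, a+6=g, l+5=q, u+6=a, e+5=j.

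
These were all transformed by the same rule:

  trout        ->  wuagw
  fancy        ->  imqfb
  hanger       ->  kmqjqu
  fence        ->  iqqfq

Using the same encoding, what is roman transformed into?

uapmq

The shift depends on letter class: consonant t→w is +3, but vowel o→a is +12. Vowels shift forward by 12 and consonants shift forward by 3.
For roman: r(cons)+3=u, o(vowel)+12=a, m(cons)+3=p, a(vowel)+12=m, n(cons)+3=q.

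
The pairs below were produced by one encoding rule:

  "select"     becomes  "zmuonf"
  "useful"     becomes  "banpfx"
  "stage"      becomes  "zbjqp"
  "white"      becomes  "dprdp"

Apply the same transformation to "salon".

ziuyy

In select: s→z is +7, e→m is +8, l→u is +9, e→o is +10 — the shift increases by 1 each position. Each letter shifts forward by (position + 7), i.e. 7, 8, 9, … — the shift grows by one for each successive letter.
Applying it to salon: s+7=z, a+8=i, l+9=u, o+10=y, n+11=y.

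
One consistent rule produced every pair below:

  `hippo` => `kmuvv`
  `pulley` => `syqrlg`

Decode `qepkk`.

naked

Letter i (0-indexed) is shifted by i+3, so successive shifts are 3, 4, 5, ….
Reversing it on qepkk: q−3=n, e−4=a, p−5=k, k−6=e, k−7=d.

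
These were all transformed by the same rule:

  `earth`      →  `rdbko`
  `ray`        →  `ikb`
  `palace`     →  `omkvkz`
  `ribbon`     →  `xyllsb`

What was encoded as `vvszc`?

The output letters match the input read backwards, each shifted +10: earth reversed is htrae. The word is reversed, then every letter is shifted forward by 10.
Decoding vvszc: shift back: v−10=l, v−10=l, s−10=i, z−10=p, c−10=s → llips; then reverse → spill.

spill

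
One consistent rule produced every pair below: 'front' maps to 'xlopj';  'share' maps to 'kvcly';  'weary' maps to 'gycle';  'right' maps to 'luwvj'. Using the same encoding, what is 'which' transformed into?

f(5)→x(23) and r(17)→l(11) fit y≡25x+2 (mod 26); the inverse of 25 mod 26 is 25. Treating letters as 0–25, the rule is x ↦ 25x + 2 (mod 26).
Applying it to which: w(22)→25·22+2≡6=g; h(7)→25·7+2≡21=v; i(8)→25·8+2≡20=u; c(2)→25·2+2≡0=a; h(7)→25·7+2≡21=v (all mod 26).

gvuav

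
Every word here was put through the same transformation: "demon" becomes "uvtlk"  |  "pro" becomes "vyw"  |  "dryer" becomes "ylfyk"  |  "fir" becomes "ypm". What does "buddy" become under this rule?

fkkbi

The output letters match the input read backwards, each shifted +7: demon reversed is nomed. Two steps: reverse the string, then apply a Caesar shift of +7.
Applying it to buddy: reverse → yddub; then shift: y+7=f, d+7=k, d+7=k, u+7=b, b+7=i.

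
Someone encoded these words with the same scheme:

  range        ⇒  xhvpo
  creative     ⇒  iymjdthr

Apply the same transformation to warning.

In range: r→x is +6, a→h is +7, n→v is +8, g→p is +9 — the shift increases by 1 each position. Letter i (0-indexed) is shifted by i+6, so successive shifts are 6, 7, 8, ….
Applying it to warning: w+6=c, a+7=h, r+8=z, n+9=w, i+10=s, n+11=y, g+12=s.

chzwsys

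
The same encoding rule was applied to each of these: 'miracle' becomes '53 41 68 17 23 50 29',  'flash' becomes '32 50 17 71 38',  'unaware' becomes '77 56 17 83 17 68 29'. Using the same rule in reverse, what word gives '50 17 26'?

lad

m(#13)→53 and i(#9)→41: differences scale by 3, so n = 3·pos + 14. The formula is n = 3×(alphabet index, a=1) + 14.
Undoing it on 50 17 26: 50→(50−14)÷3=12=l, 17→(17−14)÷3=1=a, 26→(26−14)÷3=4=d.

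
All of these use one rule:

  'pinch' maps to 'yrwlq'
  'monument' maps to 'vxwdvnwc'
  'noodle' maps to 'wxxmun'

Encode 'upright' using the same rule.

Compare letters: p→y is +9, i→r is +9, n→w is +9 — a constant shift. It's a constant shift of +9 (ROT9).
For upright: u+9=d, p+9=y, r+9=a, i+9=r, g+9=p, h+9=q, t+9=c.

dyarpqc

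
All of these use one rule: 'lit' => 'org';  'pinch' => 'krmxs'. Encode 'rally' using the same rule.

This is the alphabet-reversal cipher (Atbash): a becomes z, b becomes y, etc.
For rally: r↔i, a↔z, l↔o, l↔o, y↔b.

izoob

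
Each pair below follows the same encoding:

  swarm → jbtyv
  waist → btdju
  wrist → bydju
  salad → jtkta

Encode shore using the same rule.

This is an affine cipher: with a=0,…,z=25, each position x becomes (11x+19) mod 26.
Applying it to shore: s(18)→11·18+19≡9=j; h(7)→11·7+19≡18=s; o(14)→11·14+19≡17=r; r(17)→11·17+19≡24=y; e(4)→11·4+19≡11=l (all mod 26).

jsryl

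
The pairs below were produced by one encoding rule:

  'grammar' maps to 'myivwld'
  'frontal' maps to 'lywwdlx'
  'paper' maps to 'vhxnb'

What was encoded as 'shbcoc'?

matter

In grammar: g→m is +6, r→y is +7, a→i is +8, m→v is +9 — the shift increases by 1 each position. Letter i (0-indexed) is shifted by i+6, so successive shifts are 6, 7, 8, ….
Decoding shbcoc: s−6=m, h−7=a, b−8=t, c−9=t, o−10=e, c−11=r.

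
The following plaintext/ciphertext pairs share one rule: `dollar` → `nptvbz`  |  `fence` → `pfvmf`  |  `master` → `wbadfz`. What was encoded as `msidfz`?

crater

Shifts by position in dollar: pos 0: d→n (+10), pos 1: o→p (+1), pos 2: l→t (+8), pos 3: l→v (+10), pos 4: a→b (+1), pos 5: r→z (+8) — repeating every 3. A repeating key of period 3 is used — shifts +10, +1, +8 over and over.
Undoing it on msidfz: m−10=c, s−1=r, i−8=a, d−10=t, f−1=e, z−8=r.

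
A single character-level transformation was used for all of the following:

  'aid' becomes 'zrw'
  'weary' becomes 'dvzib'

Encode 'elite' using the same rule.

Letters are reflected about the middle of the alphabet (position → 25−position): Atbash.
Applying it to elite: e↔v, l↔o, i↔r, t↔g, e↔v.

vorgv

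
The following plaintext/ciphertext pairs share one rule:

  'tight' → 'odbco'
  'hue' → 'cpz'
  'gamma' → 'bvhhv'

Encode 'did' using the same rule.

Compare letters: t→o is +21, i→d is +21, g→b is +21 — a constant shift. It's a constant shift of +21 (ROT21).
For did: d+21=y, i+21=d, d+21=y.

ydy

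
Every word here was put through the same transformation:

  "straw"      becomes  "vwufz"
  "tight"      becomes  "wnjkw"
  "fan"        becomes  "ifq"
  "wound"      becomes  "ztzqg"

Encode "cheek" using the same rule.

The shift depends on letter class: consonant s→v is +3, but vowel a→f is +5. The rule splits by letter class: vowels +5, consonants +3.
Applying it to cheek: c(cons)+3=f, h(cons)+3=k, e(vowel)+5=j, e(vowel)+5=j, k(cons)+3=n.

fkjjn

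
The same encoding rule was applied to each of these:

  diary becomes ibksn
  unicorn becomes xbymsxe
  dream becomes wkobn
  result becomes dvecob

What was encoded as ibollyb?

The output letters match the input read backwards, each shifted +10: diary reversed is yraid. Two steps: reverse the string, then apply a Caesar shift of +10.
Decoding ibollyb: shift back: i−10=y, b−10=r, o−10=e, l−10=b, l−10=b, y−10=o, b−10=r → yrebbor; then reverse → robbery.

robbery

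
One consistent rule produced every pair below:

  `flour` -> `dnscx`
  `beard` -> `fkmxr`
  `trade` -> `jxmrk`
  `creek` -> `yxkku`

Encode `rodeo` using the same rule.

xsrks

f(5)→d(3) and l(11)→n(13) fit y≡19x+12 (mod 26); the inverse of 19 mod 26 is 11. Treating letters as 0–25, the rule is x ↦ 19x + 12 (mod 26).
Applying it to rodeo: r(17)→19·17+12≡23=x; o(14)→19·14+12≡18=s; d(3)→19·3+12≡17=r; e(4)→19·4+12≡10=k; o(14)→19·14+12≡18=s (all mod 26).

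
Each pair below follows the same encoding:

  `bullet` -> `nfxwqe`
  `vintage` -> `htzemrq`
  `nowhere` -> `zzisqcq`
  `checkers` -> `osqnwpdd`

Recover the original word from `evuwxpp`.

Shifts by position in bullet: pos 0: b→n (+12), pos 1: u→f (+11), pos 2: l→x (+12), pos 3: l→w (+11) — repeating every 2. The shifts repeat in a cycle of length 2: positions 0,1,… shift by +12, +11, then the pattern repeats.
Decoding evuwxpp: e−12=s, v−11=k, u−12=i, w−11=l, x−12=l, p−11=e, p−12=d.

skilled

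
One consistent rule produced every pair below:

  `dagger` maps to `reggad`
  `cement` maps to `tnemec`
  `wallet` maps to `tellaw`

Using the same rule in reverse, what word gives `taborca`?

acrobat

The output letters match the input read backwards: dagger reversed is reggad. The word is simply reversed.
Reversing it on taborca: then reverse → acrobat.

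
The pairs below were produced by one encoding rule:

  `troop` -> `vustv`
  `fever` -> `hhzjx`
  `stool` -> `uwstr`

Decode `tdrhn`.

ranch

Letter i (0-indexed) is shifted by i+2, so successive shifts are 2, 3, 4, ….
Undoing it on tdrhn: t−2=r, d−3=a, r−4=n, h−5=c, n−6=h.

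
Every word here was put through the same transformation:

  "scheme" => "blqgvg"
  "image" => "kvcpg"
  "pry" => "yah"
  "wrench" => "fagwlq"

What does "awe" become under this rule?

cfg

The shift depends on letter class: consonant s→b is +9, but vowel e→g is +2. The rule splits by letter class: vowels +2, consonants +9.
On awe: a(vowel)+2=c, w(cons)+9=f, e(vowel)+2=g.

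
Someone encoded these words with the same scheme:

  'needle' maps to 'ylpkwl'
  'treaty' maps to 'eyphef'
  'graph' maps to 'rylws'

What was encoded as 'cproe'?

Shifts by position in needle: pos 0: n→y (+11), pos 1: e→l (+7), pos 2: e→p (+11), pos 3: d→k (+7) — repeating every 2. The shifts repeat in a cycle of length 2: positions 0,1,… shift by +11, +7, then the pattern repeats.
Undoing it on cproe: c−11=r, p−7=i, r−11=g, o−7=h, e−11=t.

right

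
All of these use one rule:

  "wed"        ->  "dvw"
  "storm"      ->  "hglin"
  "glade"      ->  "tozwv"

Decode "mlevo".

novel

Each pair mirrors across the alphabet (w↔d, e↔v, d↔w): positions sum to 25. Letters are reflected about the middle of the alphabet (position → 25−position): Atbash.
Undoing it on mlevo: m↔n, l↔o, e↔v, v↔e, o↔l.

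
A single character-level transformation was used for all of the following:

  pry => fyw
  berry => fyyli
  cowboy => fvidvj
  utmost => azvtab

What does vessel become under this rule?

slzzlc

Read the word backwards and shift each letter +7.
On vessel: reverse → lessev; then shift: l+7=s, e+7=l, s+7=z, s+7=z, e+7=l, v+7=c.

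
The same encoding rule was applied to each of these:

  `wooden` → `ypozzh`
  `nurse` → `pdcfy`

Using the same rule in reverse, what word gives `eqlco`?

Read the word backwards and shift each letter +11.
Reversing it on eqlco: shift back: e−11=t, q−11=f, l−11=a, c−11=r, o−11=d → tfard; then reverse → draft.

draft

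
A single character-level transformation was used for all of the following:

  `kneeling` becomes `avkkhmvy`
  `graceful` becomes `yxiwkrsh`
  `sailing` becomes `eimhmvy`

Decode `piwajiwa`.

backpack

k(10)→a(0) and n(13)→v(21) fit y≡7x+8 (mod 26); the inverse of 7 mod 26 is 15. This is an affine cipher: with a=0,…,z=25, each position x becomes (7x+8) mod 26.
Decoding piwajiwa: p(15)→15·(15−8)≡1=b; i(8)→15·(8−8)≡0=a; w(22)→15·(22−8)≡2=c; a(0)→15·(0−8)≡10=k; j(9)→15·(9−8)≡15=p; i(8)→15·(8−8)≡0=a; w(22)→15·(22−8)≡2=c; a(0)→15·(0−8)≡10=k (all mod 26).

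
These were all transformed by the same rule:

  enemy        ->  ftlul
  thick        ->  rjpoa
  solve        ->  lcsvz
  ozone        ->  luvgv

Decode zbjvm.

focus

The output letters match the input read backwards, each shifted +7: enemy reversed is ymene. Read the word backwards and shift each letter +7.
Undoing it on zbjvm: shift back: z−7=s, b−7=u, j−7=c, v−7=o, m−7=f → sucof; then reverse → focus.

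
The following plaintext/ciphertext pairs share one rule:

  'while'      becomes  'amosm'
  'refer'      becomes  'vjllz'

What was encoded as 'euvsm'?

apple

The shift increases by 1 at each position, starting from +4: 4, 5, 6, ….
Undoing it on euvsm: e−4=a, u−5=p, v−6=p, s−7=l, m−8=e.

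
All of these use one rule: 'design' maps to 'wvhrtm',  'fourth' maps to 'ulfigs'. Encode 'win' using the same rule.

Each pair mirrors across the alphabet (d↔w, e↔v, s↔h): positions sum to 25. This is the alphabet-reversal cipher (Atbash): a becomes z, b becomes y, etc.
On win: w↔d, i↔r, n↔m.

drm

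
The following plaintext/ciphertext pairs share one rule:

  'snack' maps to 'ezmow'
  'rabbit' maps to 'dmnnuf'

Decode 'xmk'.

Compare letters: s→e is +12, n→z is +12, a→m is +12 — a constant shift. This is a Caesar cipher with shift 12.
Reversing it on xmk: x−12=l, m−12=a, k−12=y.

lay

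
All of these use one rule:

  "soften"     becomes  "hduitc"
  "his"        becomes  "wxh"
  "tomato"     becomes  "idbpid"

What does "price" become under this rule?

egxrt

Compare letters: s→h is +15, o→d is +15, f→u is +15 — a constant shift. It's a constant shift of +15 (ROT15).
On price: p+15=e, r+15=g, i+15=x, c+15=r, e+15=t.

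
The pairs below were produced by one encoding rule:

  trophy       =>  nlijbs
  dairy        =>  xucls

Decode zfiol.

Compare letters: t→n is +20, r→l is +20, o→i is +20 — a constant shift. Each letter is shifted forward by 20 in the alphabet (a Caesar shift of +20).
Reversing it on zfiol: z−20=f, f−20=l, i−20=o, o−20=u, l−20=r.

flour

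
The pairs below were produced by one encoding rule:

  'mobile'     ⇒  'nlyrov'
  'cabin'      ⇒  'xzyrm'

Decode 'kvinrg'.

Each pair mirrors across the alphabet (m↔n, o↔l, b↔y): positions sum to 25. This is the alphabet-reversal cipher (Atbash): a becomes z, b becomes y, etc.
Reversing it on kvinrg: k↔p, v↔e, i↔r, n↔m, r↔i, g↔t.

permit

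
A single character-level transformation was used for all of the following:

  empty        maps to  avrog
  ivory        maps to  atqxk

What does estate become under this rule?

The output letters match the input read backwards, each shifted +2: empty reversed is ytpme. Read the word backwards and shift each letter +2.
For estate: reverse → etatse; then shift: e+2=g, t+2=v, a+2=c, t+2=v, s+2=u, e+2=g.

gvcvug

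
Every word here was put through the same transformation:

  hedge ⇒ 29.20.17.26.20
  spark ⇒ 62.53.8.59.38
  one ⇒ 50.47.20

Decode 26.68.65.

gut

With a=1..z=26, the number is 3·pos + 5.
Reversing it on 26.68.65: 26→(26−5)÷3=7=g, 68→(68−5)÷3=21=u, 65→(65−5)÷3=20=t.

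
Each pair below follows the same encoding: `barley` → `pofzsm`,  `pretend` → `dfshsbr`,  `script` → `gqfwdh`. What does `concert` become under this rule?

Compare letters: b→p is +14, a→o is +14, r→f is +14 — a constant shift. It's a constant shift of +14 (ROT14).
Applying it to concert: c+14=q, o+14=c, n+14=b, c+14=q, e+14=s, r+14=f, t+14=h.

qcbqsfh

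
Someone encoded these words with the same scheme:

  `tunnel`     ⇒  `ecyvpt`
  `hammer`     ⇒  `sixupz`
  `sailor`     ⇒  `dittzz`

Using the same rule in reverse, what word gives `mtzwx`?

Shifts by position in tunnel: pos 0: t→e (+11), pos 1: u→c (+8), pos 2: n→y (+11), pos 3: n→v (+8) — repeating every 2. A repeating key of period 2 is used — shifts +11, +8 over and over.
Reversing it on mtzwx: m−11=b, t−8=l, z−11=o, w−8=o, x−11=m.

bloom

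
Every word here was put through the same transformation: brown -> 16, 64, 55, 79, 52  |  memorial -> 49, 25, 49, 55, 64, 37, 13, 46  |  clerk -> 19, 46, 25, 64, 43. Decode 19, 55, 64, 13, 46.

coral

With a=1..z=26, the number is 3·pos + 10.
Reversing it on 19, 55, 64, 13, 46: 19→(19−10)÷3=3=c, 55→(55−10)÷3=15=o, 64→(64−10)÷3=18=r, 13→(13−10)÷3=1=a, 46→(46−10)÷3=12=l.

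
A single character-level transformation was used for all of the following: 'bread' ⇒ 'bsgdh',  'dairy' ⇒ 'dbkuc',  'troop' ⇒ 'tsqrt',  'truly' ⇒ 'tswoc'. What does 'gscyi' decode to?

The shift increases by 1 at each position, starting from +0: 0, 1, 2, ….
Undoing it on gscyi: g−0=g, s−1=r, c−2=a, y−3=v, i−4=e.

grave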